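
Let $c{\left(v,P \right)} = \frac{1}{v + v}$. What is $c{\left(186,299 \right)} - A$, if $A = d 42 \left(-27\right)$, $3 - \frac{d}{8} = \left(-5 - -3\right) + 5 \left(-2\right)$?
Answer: $\frac{50621761}{372} \approx 1.3608 \cdot 10^{5}$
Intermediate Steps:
$c{\left(v,P \right)} = \frac{1}{2 v}$
$d = 120$ ($d = 24 - 8 \left(\left(-5 - -3\right) + 5 \left(-2\right)\right) = 24 - 8 \left(\left(-5 + 3\right) - 10\right) = 24 - 8 \left(-2 - 10\right) = 24 - -96 = 24 + 96 = 120$)
$A = -136080$ ($A = 120 \cdot 42 \left(-27\right) = 5040 \left(-27\right) = -136080$)
$c{\left(186,299 \right)} - A = \frac{1}{2 \cdot 186} - -136080 = \frac{1}{2} \cdot \frac{1}{186} + 136080 = \frac{1}{372} + 136080 = \frac{50621761}{372}$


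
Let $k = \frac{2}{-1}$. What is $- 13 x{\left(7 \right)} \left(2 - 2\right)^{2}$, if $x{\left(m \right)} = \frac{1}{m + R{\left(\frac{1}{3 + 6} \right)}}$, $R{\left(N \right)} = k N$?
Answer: $0$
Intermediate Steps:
$k = -2$ ($k = 2 \left(-1\right) = -2$)
$R{\left(N \right)} = - 2 N$
$x{\left(m \right)} = \frac{1}{- \frac{2}{9} + m}$ ($x{\left(m \right)} = \frac{1}{m - \frac{2}{3 + 6}} = \frac{1}{m - \frac{2}{9}} = \frac{1}{- \frac{2}{9} + m}$)
$- 13 x{\left(7 \right)} \left(2 - 2\right)^{2} = - 13 \frac{9}{-2 + 9 \cdot 7} \left(2 - 2\right)^{2} = - 13 \frac{9}{-2 + 63} \cdot 0^{2} = - 13 \cdot \frac{9}{61} \cdot 0 = - 13 \cdot 9 \cdot \frac{1}{61} \cdot 0 = \left(-13\right) \frac{9}{61} \cdot 0 = \left(- \frac{117}{61}\right) 0 = 0$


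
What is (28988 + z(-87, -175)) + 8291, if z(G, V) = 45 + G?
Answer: 37237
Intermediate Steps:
(28988 + z(-87, -175)) + 8291 = (28988 + (45 - 87)) + 8291 = (28988 - 42) + 8291 = 28946 + 8291 = 37237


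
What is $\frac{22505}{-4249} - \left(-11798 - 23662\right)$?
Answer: $\frac{21521005}{607} \approx 35455.0$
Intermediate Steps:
$\frac{22505}{-4249} - \left(-11798 - 23662\right) = 22505 \left(- \frac{1}{4249}\right) - -35460 = - \frac{3215}{607} + 35460 = \frac{21521005}{607}$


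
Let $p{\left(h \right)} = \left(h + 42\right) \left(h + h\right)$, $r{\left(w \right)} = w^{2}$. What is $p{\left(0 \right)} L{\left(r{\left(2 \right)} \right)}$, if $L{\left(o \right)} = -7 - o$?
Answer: $0$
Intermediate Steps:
$p{\left(h \right)} = 2 h \left(42 + h\right)$ ($p{\left(h \right)} = \left(42 + h\right) 2 h = 2 h \left(42 + h\right)$)
$p{\left(0 \right)} L{\left(r{\left(2 \right)} \right)} = 2 \cdot 0 \left(42 + 0\right) \left(-7 - 2^{2}\right) = 2 \cdot 0 \cdot 42 \left(-7 - 4\right) = 0 \left(-7 - 4\right) = 0 \left(-11\right) = 0$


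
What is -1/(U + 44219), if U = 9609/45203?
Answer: -45203/1998841066 ≈ -2.2615e-5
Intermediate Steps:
U = 9609/45203 (U = 9609*(1/45203) = 9609/45203 ≈ 0.21257)
-1/(U + 44219) = -1/(9609/45203 + 44219) = -1/1998841066/45203 = -1*45203/1998841066 = -45203/1998841066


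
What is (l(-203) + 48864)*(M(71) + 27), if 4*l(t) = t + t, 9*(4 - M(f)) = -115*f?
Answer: 411750550/9 ≈ 4.5750e+7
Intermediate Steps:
M(f) = 4 + 115*f/9 (M(f) = 4 - (-115)*f/9 = 4 + 115*f/9)
l(t) = t/2 (l(t) = (t + t)/4 = (2*t)/4 = t/2)
(l(-203) + 48864)*(M(71) + 27) = ((½)*(-203) + 48864)*((4 + (115/9)*71) + 27) = (-203/2 + 48864)*((4 + 8165/9) + 27) = 97525*(8201/9 + 27)/2 = (97525/2)*(8444/9) = 411750550/9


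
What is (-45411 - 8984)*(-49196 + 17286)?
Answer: 1735744450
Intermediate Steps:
(-45411 - 8984)*(-49196 + 17286) = -54395*(-31910) = 1735744450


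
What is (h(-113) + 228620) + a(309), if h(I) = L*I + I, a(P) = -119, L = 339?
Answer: 190081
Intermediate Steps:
h(I) = 340*I (h(I) = 339*I + I = 340*I)
(h(-113) + 228620) + a(309) = (340*(-113) + 228620) - 119 = (-38420 + 228620) - 119 = 190200 - 119 = 190081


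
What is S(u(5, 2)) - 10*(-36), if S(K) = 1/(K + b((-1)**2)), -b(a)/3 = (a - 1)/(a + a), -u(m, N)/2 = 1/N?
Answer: 359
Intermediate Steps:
u(m, N) = -2/N
b(a) = -3*(-1 + a)/(2*a) (b(a) = -3*(a - 1)/(a + a) = -3*(-1 + a)/(2*a))
S(K) = 1/K (S(K) = 1/(K + 3*(1 - 1*(-1)**2)/(2*((-1)**2))) = 1/(K + (3/2)*(1 - 1*1)/1) = 1/(K + (3/2)*1*(1 - 1)) = 1/(K + (3/2)*1*0) = 1/(K + 0) = 1/K)
S(u(5, 2)) - 10*(-36) = 1/(-2/2) - 10*(-36) = 1/(-2*1/2) + 360 = 1/(-1) + 360 = -1 + 360 = 359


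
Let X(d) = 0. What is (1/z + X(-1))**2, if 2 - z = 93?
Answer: 1/8281 ≈ 0.00012076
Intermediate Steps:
z = -91 (z = 2 - 1*93 = 2 - 93 = -91)
(1/z + X(-1))**2 = (1/(-91) + 0)**2 = (-1/91 + 0)**2 = (-1/91)**2 = 1/8281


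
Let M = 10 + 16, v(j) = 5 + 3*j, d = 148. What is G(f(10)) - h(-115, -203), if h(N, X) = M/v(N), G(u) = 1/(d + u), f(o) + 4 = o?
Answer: 543/6545 ≈ 0.082964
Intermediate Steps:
f(o) = -4 + o
M = 26
G(u) = 1/(148 + u)
h(N, X) = 26/(5 + 3*N)
G(f(10)) - h(-115, -203) = 1/(148 + (-4 + 10)) - 26/(5 + 3*(-115)) = 1/(148 + 6) - 26/(5 - 345) = 1/154 - 26/(-340) = 1/154 - 26*(-1)/340 = 1/154 - 1*(-13/170) = 1/154 + 13/170 = 543/6545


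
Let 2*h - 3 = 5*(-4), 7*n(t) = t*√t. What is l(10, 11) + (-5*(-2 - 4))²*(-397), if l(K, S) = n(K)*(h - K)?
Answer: -357300 - 185*√10/7 ≈ -3.5738e+5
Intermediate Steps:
n(t) = t^(3/2)/7 (n(t) = (t*√t)/7 = t^(3/2)/7)
h = -17/2 (h = 3/2 + (5*(-4))/2 = 3/2 + (½)*(-20) = 3/2 - 10 = -17/2 ≈ -8.5000)
l(K, S) = K^(3/2)*(-17/2 - K)/7 (l(K, S) = (K^(3/2)/7)*(-17/2 - K) = K^(3/2)*(-17/2 - K)/7)
l(10, 11) + (-5*(-2 - 4))²*(-397) = 10^(3/2)*(-17 - 2*10)/14 + (-5*(-2 - 4))²*(-397) = (10*√10)*(-17 - 20)/14 + (-5*(-6))²*(-397) = (1/14)*(10*√10)*(-37) + 30²*(-397) = -185*√10/7 + 900*(-397) = -185*√10/7 - 357300 = -357300 - 185*√10/7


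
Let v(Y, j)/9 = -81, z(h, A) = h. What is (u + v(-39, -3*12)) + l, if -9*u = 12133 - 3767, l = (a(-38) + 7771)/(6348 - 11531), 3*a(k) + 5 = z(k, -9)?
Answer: -77436451/46647 ≈ -1660.1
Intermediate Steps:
a(k) = -5/3 + k/3
v(Y, j) = -729 (v(Y, j) = 9*(-81) = -729)
l = -23270/15549 (l = ((-5/3 + (⅓)*(-38)) + 7771)/(6348 - 11531) = ((-5/3 - 38/3) + 7771)/(-5183) = (-43/3 + 7771)*(-1/5183) = (23270/3)*(-1/5183) = -23270/15549 ≈ -1.4966)
u = -8366/9 (u = -(12133 - 3767)/9 = -⅑*8366 = -8366/9 ≈ -929.56)
(u + v(-39, -3*12)) + l = (-8366/9 - 729) - 23270/15549 = -14927/9 - 23270/15549 = -77436451/46647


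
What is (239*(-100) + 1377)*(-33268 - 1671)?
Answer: 786931097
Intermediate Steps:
(239*(-100) + 1377)*(-33268 - 1671) = (-23900 + 1377)*(-34939) = -22523*(-34939) = 786931097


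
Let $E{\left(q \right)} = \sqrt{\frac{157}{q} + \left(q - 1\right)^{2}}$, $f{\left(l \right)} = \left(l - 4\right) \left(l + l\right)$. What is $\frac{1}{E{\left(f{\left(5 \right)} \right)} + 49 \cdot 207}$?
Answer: $\frac{101430}{1028803523} - \frac{\sqrt{9670}}{1028803523} \approx 9.8495 \cdot 10^{-5}$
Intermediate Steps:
$f{\left(l \right)} = 2 l \left(-4 + l\right)$ ($f{\left(l \right)} = \left(-4 + l\right) 2 l = 2 l \left(-4 + l\right)$)
$E{\left(q \right)} = \sqrt{\left(-1 + q\right)^{2} + \frac{157}{q}}$ ($E{\left(q \right)} = \sqrt{\frac{157}{q} + \left(-1 + q\right)^{2}} = \sqrt{\left(-1 + q\right)^{2} + \frac{157}{q}}$)
$\frac{1}{E{\left(f{\left(5 \right)} \right)} + 49 \cdot 207} = \frac{1}{\sqrt{\left(-1 + 2 \cdot 5 \left(-4 + 5\right)\right)^{2} + \frac{157}{2 \cdot 5 \left(-4 + 5\right)}} + 49 \cdot 207} = \frac{1}{\sqrt{\left(-1 + 2 \cdot 5 \cdot 1\right)^{2} + \frac{157}{2 \cdot 5 \cdot 1}} + 10143} = \frac{1}{\sqrt{\left(-1 + 10\right)^{2} + \frac{157}{10}} + 10143} = \frac{1}{\sqrt{9^{2} + 157 \cdot \frac{1}{10}} + 10143} = \frac{1}{\sqrt{81 + \frac{157}{10}} + 10143} = \frac{1}{\sqrt{\frac{967}{10}} + 10143} = \frac{1}{\frac{\sqrt{9670}}{10} + 10143} = \frac{1}{10143 + \frac{\sqrt{9670}}{10}}$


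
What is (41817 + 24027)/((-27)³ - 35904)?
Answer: -21948/18529 ≈ -1.1845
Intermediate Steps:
(41817 + 24027)/((-27)³ - 35904) = 65844/(-19683 - 35904) = 65844/(-55587) = 65844*(-1/55587) = -21948/18529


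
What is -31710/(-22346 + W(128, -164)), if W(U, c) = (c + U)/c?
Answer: 1300110/916177 ≈ 1.4191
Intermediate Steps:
W(U, c) = (U + c)/c
-31710/(-22346 + W(128, -164)) = -31710/(-22346 + (128 - 164)/(-164)) = -31710/(-22346 - 1/164*(-36)) = -31710/(-22346 + 9/41) = -31710/(-916177/41) = -31710*(-41/916177) = 1300110/916177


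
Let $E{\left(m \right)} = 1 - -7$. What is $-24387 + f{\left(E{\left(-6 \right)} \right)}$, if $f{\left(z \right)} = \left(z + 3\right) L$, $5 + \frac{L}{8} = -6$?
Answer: $-25355$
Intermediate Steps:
$L = -88$ ($L = -40 + 8 \left(-6\right) = -40 - 48 = -88$)
$E{\left(m \right)} = 8$ ($E{\left(m \right)} = 1 + 7 = 8$)
$f{\left(z \right)} = -264 - 88 z$ ($f{\left(z \right)} = \left(z + 3\right) \left(-88\right) = \left(3 + z\right) \left(-88\right) = -264 - 88 z$)
$-24387 + f{\left(E{\left(-6 \right)} \right)} = -24387 - 968 = -25355$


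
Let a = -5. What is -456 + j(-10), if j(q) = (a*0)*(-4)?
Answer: -456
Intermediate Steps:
j(q) = 0 (j(q) = -5*0*(-4) = 0*(-4) = 0)
-456 + j(-10) = -456 + 0 = -456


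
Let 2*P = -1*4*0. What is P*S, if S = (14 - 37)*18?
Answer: 0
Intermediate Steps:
P = 0 (P = (-1*4*0)/2 = (-4*0)/2 = (1/2)*0 = 0)
S = -414 (S = -23*18 = -414)
P*S = 0*(-414) = 0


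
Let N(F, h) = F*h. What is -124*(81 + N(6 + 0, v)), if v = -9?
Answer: -3348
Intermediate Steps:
-124*(81 + N(6 + 0, v)) = -124*(81 + (6 + 0)*(-9)) = -124*(81 + 6*(-9)) = -124*(81 - 54) = -124*27 = -3348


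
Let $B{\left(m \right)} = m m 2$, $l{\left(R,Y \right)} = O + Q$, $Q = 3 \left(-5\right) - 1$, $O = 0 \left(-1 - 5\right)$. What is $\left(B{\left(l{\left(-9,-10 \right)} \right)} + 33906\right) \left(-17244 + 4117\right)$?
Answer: $-451805086$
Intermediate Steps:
$O = 0$ ($O = 0 \left(-6\right) = 0$)
$Q = -16$ ($Q = -15 - 1 = -16$)
$l{\left(R,Y \right)} = -16$ ($l{\left(R,Y \right)} = 0 - 16 = -16$)
$B{\left(m \right)} = 2 m^{2}$ ($B{\left(m \right)} = m^{2} \cdot 2 = 2 m^{2}$)
$\left(B{\left(l{\left(-9,-10 \right)} \right)} + 33906\right) \left(-17244 + 4117\right) = \left(2 \left(-16\right)^{2} + 33906\right) \left(-17244 + 4117\right) = \left(2 \cdot 256 + 33906\right) \left(-13127\right) = \left(512 + 33906\right) \left(-13127\right) = 34418 \left(-13127\right) = -451805086$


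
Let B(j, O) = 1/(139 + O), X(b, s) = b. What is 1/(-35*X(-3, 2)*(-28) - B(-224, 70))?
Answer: -209/614461 ≈ -0.00034014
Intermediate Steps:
1/(-35*X(-3, 2)*(-28) - B(-224, 70)) = 1/(-35*(-3)*(-28) - 1/(139 + 70)) = 1/(105*(-28) - 1/209) = 1/(-2940 - 1*1/209) = 1/(-2940 - 1/209) = 1/(-614461/209) = -209/614461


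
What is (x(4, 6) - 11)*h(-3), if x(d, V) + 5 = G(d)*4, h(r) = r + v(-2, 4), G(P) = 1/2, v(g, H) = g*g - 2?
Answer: 14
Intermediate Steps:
v(g, H) = -2 + g² (v(g, H) = g² - 2 = -2 + g²)
G(P) = ½
h(r) = 2 + r (h(r) = r + (-2 + (-2)²) = r + (-2 + 4) = r + 2 = 2 + r)
x(d, V) = -3 (x(d, V) = -5 + (½)*4 = -5 + 2 = -3)
(x(4, 6) - 11)*h(-3) = (-3 - 11)*(2 - 3) = -14*(-1) = 14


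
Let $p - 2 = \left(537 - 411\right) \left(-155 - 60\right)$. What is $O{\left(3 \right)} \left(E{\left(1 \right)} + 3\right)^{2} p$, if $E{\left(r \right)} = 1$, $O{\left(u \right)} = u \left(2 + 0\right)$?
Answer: $-2600448$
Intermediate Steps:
$O{\left(u \right)} = 2 u$ ($O{\left(u \right)} = u 2 = 2 u$)
$p = -27088$ ($p = 2 + \left(537 - 411\right) \left(-155 - 60\right) = 2 + 126 \left(-155 - 60\right) = 2 + 126 \left(-215\right) = 2 - 27090 = -27088$)
$O{\left(3 \right)} \left(E{\left(1 \right)} + 3\right)^{2} p = 2 \cdot 3 \left(1 + 3\right)^{2} \left(-27088\right) = 6 \cdot 4^{2} \left(-27088\right) = 6 \cdot 16 \left(-27088\right) = 96 \left(-27088\right) = -2600448$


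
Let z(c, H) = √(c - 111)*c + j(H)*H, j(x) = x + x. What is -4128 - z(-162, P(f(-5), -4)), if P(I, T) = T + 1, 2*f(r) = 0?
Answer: -4146 + 162*I*√273 ≈ -4146.0 + 2676.7*I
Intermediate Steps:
f(r) = 0 (f(r) = (½)*0 = 0)
j(x) = 2*x
P(I, T) = 1 + T
z(c, H) = 2*H² + c*√(-111 + c) (z(c, H) = √(c - 111)*c + (2*H)*H = √(-111 + c)*c + 2*H² = c*√(-111 + c) + 2*H² = 2*H² + c*√(-111 + c))
-4128 - z(-162, P(f(-5), -4)) = -4128 - (2*(1 - 4)² - 162*√(-111 - 162)) = -4128 - (2*(-3)² - 162*I*√273) = -4128 - (2*9 - 162*I*√273) = -4128 - (18 - 162*I*√273) = -4128 + (-18 + 162*I*√273) = -4146 + 162*I*√273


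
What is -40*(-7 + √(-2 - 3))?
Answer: 280 - 40*I*√5 ≈ 280.0 - 89.443*I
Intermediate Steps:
-40*(-7 + √(-2 - 3)) = -40*(-7 + √(-5)) = -40*(-7 + I*√5) = 280 - 40*I*√5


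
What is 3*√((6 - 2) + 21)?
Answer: 15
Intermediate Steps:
3*√((6 - 2) + 21) = 3*√(4 + 21) = 3*√25 = 3*5 = 15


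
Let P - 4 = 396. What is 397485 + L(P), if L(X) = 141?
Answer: 397626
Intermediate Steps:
P = 400 (P = 4 + 396 = 400)
397485 + L(P) = 397485 + 141 = 397626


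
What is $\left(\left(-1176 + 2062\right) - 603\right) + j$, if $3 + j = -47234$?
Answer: $-46954$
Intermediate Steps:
$j = -47237$ ($j = -3 - 47234 = -47237$)
$\left(\left(-1176 + 2062\right) - 603\right) + j = \left(\left(-1176 + 2062\right) - 603\right) - 47237 = \left(886 - 603\right) - 47237 = 283 - 47237 = -46954$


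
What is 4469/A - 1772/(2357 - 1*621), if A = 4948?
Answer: -126209/1073716 ≈ -0.11754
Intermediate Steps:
4469/A - 1772/(2357 - 1*621) = 4469/4948 - 1772/(2357 - 1*621) = 4469*(1/4948) - 1772/(2357 - 621) = 4469/4948 - 1772/1736 = 4469/4948 - 1772*1/1736 = 4469/4948 - 443/434 = -126209/1073716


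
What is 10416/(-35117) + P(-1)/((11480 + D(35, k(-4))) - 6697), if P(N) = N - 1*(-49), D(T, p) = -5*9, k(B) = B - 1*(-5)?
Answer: -23832696/83192173 ≈ -0.28648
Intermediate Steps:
k(B) = 5 + B (k(B) = B + 5 = 5 + B)
D(T, p) = -45
P(N) = 49 + N (P(N) = N + 49 = 49 + N)
10416/(-35117) + P(-1)/((11480 + D(35, k(-4))) - 6697) = 10416/(-35117) + (49 - 1)/((11480 - 45) - 6697) = 10416*(-1/35117) + 48/(11435 - 6697) = -10416/35117 + 48/4738 = -10416/35117 + 48*(1/4738) = -10416/35117 + 24/2369 = -23832696/83192173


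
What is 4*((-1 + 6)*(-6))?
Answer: -120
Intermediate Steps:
4*((-1 + 6)*(-6)) = 4*(5*(-6)) = 4*(-30) = -120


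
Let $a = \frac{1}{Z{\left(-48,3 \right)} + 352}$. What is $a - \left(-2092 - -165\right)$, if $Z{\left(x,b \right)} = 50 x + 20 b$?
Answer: $\frac{3830875}{1988} \approx 1927.0$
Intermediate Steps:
$Z{\left(x,b \right)} = 20 b + 50 x$
$a = - \frac{1}{1988}$ ($a = \frac{1}{\left(20 \cdot 3 + 50 \left(-48\right)\right) + 352} = \frac{1}{\left(60 - 2400\right) + 352} = \frac{1}{-2340 + 352} = \frac{1}{-1988} = - \frac{1}{1988} \approx -0.00050302$)
$a - \left(-2092 - -165\right) = - \frac{1}{1988} - \left(-2092 - -165\right) = - \frac{1}{1988} - \left(-2092 + 165\right) = - \frac{1}{1988} - -1927 = - \frac{1}{1988} + 1927 = \frac{3830875}{1988}$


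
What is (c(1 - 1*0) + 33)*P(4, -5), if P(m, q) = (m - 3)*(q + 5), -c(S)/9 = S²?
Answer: 0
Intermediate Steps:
c(S) = -9*S²
P(m, q) = (-3 + m)*(5 + q)
(c(1 - 1*0) + 33)*P(4, -5) = (-9*(1 - 1*0)² + 33)*(-15 - 3*(-5) + 5*4 + 4*(-5)) = (-9*(1 + 0)² + 33)*(-15 + 15 + 20 - 20) = (-9*1² + 33)*0 = (-9*1 + 33)*0 = (-9 + 33)*0 = 24*0 = 0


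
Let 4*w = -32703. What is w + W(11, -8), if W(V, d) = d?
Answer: -32735/4 ≈ -8183.8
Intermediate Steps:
w = -32703/4 (w = (¼)*(-32703) = -32703/4 ≈ -8175.8)
w + W(11, -8) = -32703/4 - 8 = -32735/4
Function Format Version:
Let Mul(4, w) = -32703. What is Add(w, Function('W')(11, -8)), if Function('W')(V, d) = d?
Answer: Rational(-32735, 4) ≈ -8183.8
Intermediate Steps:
w = Rational(-32703, 4) (w = Mul(Rational(1, 4), -32703) = Rational(-32703, 4) ≈ -8175.8)
Add(w, Function('W')(11, -8)) = Add(Rational(-32703, 4), -8) = Rational(-32735, 4)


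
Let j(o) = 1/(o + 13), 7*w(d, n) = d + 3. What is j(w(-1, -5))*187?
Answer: 1309/93 ≈ 14.075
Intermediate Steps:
w(d, n) = 3/7 + d/7 (w(d, n) = (d + 3)/7 = (3 + d)/7 = 3/7 + d/7)
j(o) = 1/(13 + o)
j(w(-1, -5))*187 = 187/(13 + (3/7 + (⅐)*(-1))) = 187/(13 + (3/7 - ⅐)) = 187/(13 + 2/7) = 187/(93/7) = (7/93)*187 = 1309/93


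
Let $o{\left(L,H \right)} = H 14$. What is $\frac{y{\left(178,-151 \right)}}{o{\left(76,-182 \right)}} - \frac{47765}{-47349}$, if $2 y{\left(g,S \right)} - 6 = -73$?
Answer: $\frac{246582823}{241290504} \approx 1.0219$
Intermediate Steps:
$y{\left(g,S \right)} = - \frac{67}{2}$ ($y{\left(g,S \right)} = 3 + \frac{1}{2} \left(-73\right) = 3 - \frac{73}{2} = - \frac{67}{2}$)
$o{\left(L,H \right)} = 14 H$
$\frac{y{\left(178,-151 \right)}}{o{\left(76,-182 \right)}} - \frac{47765}{-47349} = - \frac{67}{2 \cdot 14 \left(-182\right)} - \frac{47765}{-47349} = - \frac{67}{2 \left(-2548\right)} - - \frac{47765}{47349} = \left(- \frac{67}{2}\right) \left(- \frac{1}{2548}\right) + \frac{47765}{47349} = \frac{67}{5096} + \frac{47765}{47349} = \frac{246582823}{241290504}$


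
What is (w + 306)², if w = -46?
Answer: 67600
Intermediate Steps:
(w + 306)² = (-46 + 306)² = 260² = 67600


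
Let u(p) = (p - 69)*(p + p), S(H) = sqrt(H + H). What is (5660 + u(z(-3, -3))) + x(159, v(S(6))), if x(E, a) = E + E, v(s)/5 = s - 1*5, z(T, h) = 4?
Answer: 5458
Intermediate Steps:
S(H) = sqrt(2)*sqrt(H) (S(H) = sqrt(2*H) = sqrt(2)*sqrt(H))
u(p) = 2*p*(-69 + p) (u(p) = (-69 + p)*(2*p) = 2*p*(-69 + p))
v(s) = -25 + 5*s (v(s) = 5*(s - 1*5) = 5*(s - 5) = 5*(-5 + s) = -25 + 5*s)
x(E, a) = 2*E
(5660 + u(z(-3, -3))) + x(159, v(S(6))) = (5660 + 2*4*(-69 + 4)) + 2*159 = (5660 + 2*4*(-65)) + 318 = (5660 - 520) + 318 = 5140 + 318 = 5458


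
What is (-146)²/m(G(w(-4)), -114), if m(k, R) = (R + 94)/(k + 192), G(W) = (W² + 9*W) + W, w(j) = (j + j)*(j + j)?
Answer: -26261312/5 ≈ -5.2523e+6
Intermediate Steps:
w(j) = 4*j² (w(j) = (2*j)*(2*j) = 4*j²)
G(W) = W² + 10*W
m(k, R) = (94 + R)/(192 + k)
(-146)²/m(G(w(-4)), -114) = (-146)²/(((94 - 114)/(192 + (4*(-4)²)*(10 + 4*(-4)²)))) = 21316/((-20/(192 + (4*16)*(10 + 4*16)))) = 21316/((-20/(192 + 64*(10 + 64)))) = 21316/((-20/(192 + 64*74))) = 21316/((-20/(192 + 4736))) = 21316/((-20/4928)) = 21316/(((1/4928)*(-20))) = 21316/(-5/1232) = 21316*(-1232/5) = -26261312/5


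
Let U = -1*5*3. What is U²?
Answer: 225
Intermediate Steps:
U = -15 (U = -5*3 = -15)
U² = (-15)² = 225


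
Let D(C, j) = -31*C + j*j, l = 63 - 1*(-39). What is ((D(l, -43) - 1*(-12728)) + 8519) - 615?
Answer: 19319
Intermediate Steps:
l = 102 (l = 63 + 39 = 102)
D(C, j) = j**2 - 31*C (D(C, j) = -31*C + j**2 = j**2 - 31*C)
((D(l, -43) - 1*(-12728)) + 8519) - 615 = ((((-43)**2 - 31*102) - 1*(-12728)) + 8519) - 615 = (((1849 - 3162) + 12728) + 8519) - 615 = ((-1313 + 12728) + 8519) - 615 = (11415 + 8519) - 615 = 19934 - 615 = 19319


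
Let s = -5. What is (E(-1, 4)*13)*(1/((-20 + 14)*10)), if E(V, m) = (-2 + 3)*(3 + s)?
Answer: 13/30 ≈ 0.43333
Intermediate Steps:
E(V, m) = -2 (E(V, m) = (-2 + 3)*(3 - 5) = 1*(-2) = -2)
(E(-1, 4)*13)*(1/((-20 + 14)*10)) = (-2*13)*(1/((-20 + 14)*10)) = -26/((-6)*10) = -(-13)/(3*10) = -26*(-1/60) = 13/30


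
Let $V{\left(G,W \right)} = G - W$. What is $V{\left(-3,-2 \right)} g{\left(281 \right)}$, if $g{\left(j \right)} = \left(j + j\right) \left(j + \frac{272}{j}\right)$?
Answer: $-158466$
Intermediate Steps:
$g{\left(j \right)} = 2 j \left(j + \frac{272}{j}\right)$
$V{\left(-3,-2 \right)} g{\left(281 \right)} = \left(-3 - -2\right) \left(544 + 2 \cdot 281^{2}\right) = \left(-3 + 2\right) \left(544 + 2 \cdot 78961\right) = - (544 + 157922) = \left(-1\right) 158466 = -158466$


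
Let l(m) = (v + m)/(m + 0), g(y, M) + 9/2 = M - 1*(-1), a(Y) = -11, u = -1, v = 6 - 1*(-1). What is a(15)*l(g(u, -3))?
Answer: 11/13 ≈ 0.84615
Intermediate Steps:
v = 7 (v = 6 + 1 = 7)
g(y, M) = -7/2 + M (g(y, M) = -9/2 + (M - 1*(-1)) = -9/2 + (M + 1) = -9/2 + (1 + M) = -7/2 + M)
l(m) = (7 + m)/m (l(m) = (7 + m)/(m + 0) = (7 + m)/m)
a(15)*l(g(u, -3)) = -11*(7 + (-7/2 - 3))/(-7/2 - 3) = -11*(7 - 13/2)/(-13/2) = -(-22)/(13*2) = -11*(-1/13) = 11/13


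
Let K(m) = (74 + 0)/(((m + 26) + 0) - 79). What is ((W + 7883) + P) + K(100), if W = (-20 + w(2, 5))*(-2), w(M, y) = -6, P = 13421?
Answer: 1003806/47 ≈ 21358.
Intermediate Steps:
W = 52 (W = (-20 - 6)*(-2) = -26*(-2) = 52)
K(m) = 74/(-53 + m) (K(m) = 74/(((26 + m) + 0) - 79) = 74/((26 + m) - 79) = 74/(-53 + m))
((W + 7883) + P) + K(100) = ((52 + 7883) + 13421) + 74/(-53 + 100) = (7935 + 13421) + 74/47 = 21356 + 74*(1/47) = 21356 + 74/47 = 1003806/47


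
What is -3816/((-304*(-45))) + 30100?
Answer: 5718947/190 ≈ 30100.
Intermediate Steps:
-3816/((-304*(-45))) + 30100 = -3816/13680 + 30100 = -3816*1/13680 + 30100 = -53/190 + 30100 = 5718947/190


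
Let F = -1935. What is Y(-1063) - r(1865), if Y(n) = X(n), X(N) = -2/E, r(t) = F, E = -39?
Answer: 75467/39 ≈ 1935.1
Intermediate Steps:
r(t) = -1935
X(N) = 2/39 (X(N) = -2/(-39) = -2*(-1/39) = 2/39)
Y(n) = 2/39
Y(-1063) - r(1865) = 2/39 - 1*(-1935) = 2/39 + 1935 = 75467/39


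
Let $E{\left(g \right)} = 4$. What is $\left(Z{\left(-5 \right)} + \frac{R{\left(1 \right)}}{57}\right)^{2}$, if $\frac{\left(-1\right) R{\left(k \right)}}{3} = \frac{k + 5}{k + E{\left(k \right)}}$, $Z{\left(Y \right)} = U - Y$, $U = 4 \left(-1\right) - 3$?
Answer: $\frac{38416}{9025} \approx 4.2566$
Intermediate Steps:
$U = -7$ ($U = -4 - 3 = -7$)
$Z{\left(Y \right)} = -7 - Y$
$R{\left(k \right)} = - \frac{3 \left(5 + k\right)}{4 + k}$ ($R{\left(k \right)} = - 3 \frac{k + 5}{k + 4} = - 3 \frac{5 + k}{4 + k} = - \frac{3 \left(5 + k\right)}{4 + k}$)
$\left(Z{\left(-5 \right)} + \frac{R{\left(1 \right)}}{57}\right)^{2} = \left(\left(-7 - -5\right) + \frac{3 \frac{1}{4 + 1} \left(-5 - 1\right)}{57}\right)^{2} = \left(\left(-7 + 5\right) + \frac{3 \left(-5 - 1\right)}{5} \cdot \frac{1}{57}\right)^{2} = \left(-2 + 3 \cdot \frac{1}{5} \left(-6\right) \frac{1}{57}\right)^{2} = \left(-2 - \frac{6}{95}\right)^{2} = \left(- \frac{196}{95}\right)^{2} = \frac{38416}{9025}$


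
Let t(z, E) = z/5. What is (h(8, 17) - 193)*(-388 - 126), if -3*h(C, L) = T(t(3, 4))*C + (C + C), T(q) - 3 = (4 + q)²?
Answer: 3376466/25 ≈ 1.3506e+5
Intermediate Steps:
t(z, E) = z/5 (t(z, E) = z*(⅕) = z/5)
T(q) = 3 + (4 + q)²
h(C, L) = -218*C/25 (h(C, L) = -((3 + (4 + (⅕)*3)²)*C + (C + C))/3 = -((3 + (4 + ⅗)²)*C + 2*C)/3 = -((3 + (23/5)²)*C + 2*C)/3 = -((3 + 529/25)*C + 2*C)/3 = -(604*C/25 + 2*C)/3 = -218*C/25)
(h(8, 17) - 193)*(-388 - 126) = (-218/25*8 - 193)*(-388 - 126) = (-1744/25 - 193)*(-514) = -6569/25*(-514) = 3376466/25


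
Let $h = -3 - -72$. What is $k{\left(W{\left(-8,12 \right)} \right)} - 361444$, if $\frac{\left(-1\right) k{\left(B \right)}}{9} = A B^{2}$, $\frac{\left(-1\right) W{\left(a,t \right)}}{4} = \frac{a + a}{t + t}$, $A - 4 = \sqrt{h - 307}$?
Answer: $-361700 - 64 i \sqrt{238} \approx -3.617 \cdot 10^{5} - 987.34 i$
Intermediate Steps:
$h = 69$ ($h = -3 + 72 = 69$)
$A = 4 + i \sqrt{238}$ ($A = 4 + \sqrt{69 - 307} = 4 + \sqrt{-238} = 4 + i \sqrt{238} \approx 4.0 + 15.427 i$)
$W{\left(a,t \right)} = - \frac{4 a}{t}$ ($W{\left(a,t \right)} = - 4 \frac{a + a}{t + t} = - 4 \frac{2 a}{2 t} = - 4 \cdot 2 a \frac{1}{2 t} = - 4 \frac{a}{t} = - \frac{4 a}{t}$)
$k{\left(B \right)} = - 9 B^{2} \left(4 + i \sqrt{238}\right)$ ($k{\left(B \right)} = - 9 \left(4 + i \sqrt{238}\right) B^{2} = - 9 B^{2} \left(4 + i \sqrt{238}\right)$)
$k{\left(W{\left(-8,12 \right)} \right)} - 361444 = 9 \left(\left(-4\right) \left(-8\right) \frac{1}{12}\right)^{2} \left(-4 - i \sqrt{238}\right) - 361444 = 9 \left(\frac{8}{3}\right)^{2} \left(-4 - i \sqrt{238}\right) - 361444 = 9 \cdot \frac{64}{9} \left(-4 - i \sqrt{238}\right) - 361444 = \left(-256 - 64 i \sqrt{238}\right) - 361444 = -361700 - 64 i \sqrt{238}$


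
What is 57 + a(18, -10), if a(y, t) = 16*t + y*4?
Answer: -31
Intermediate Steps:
a(y, t) = 4*y + 16*t (a(y, t) = 16*t + 4*y = 4*y + 16*t)
57 + a(18, -10) = 57 + (4*18 + 16*(-10)) = 57 + (72 - 160) = 57 - 88 = -31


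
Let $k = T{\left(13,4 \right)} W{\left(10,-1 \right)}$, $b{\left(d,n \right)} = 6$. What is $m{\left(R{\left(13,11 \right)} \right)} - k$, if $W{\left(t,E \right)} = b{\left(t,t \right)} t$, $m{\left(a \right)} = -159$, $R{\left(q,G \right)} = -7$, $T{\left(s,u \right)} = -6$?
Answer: $201$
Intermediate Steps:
$W{\left(t,E \right)} = 6 t$
$k = -360$ ($k = - 6 \cdot 6 \cdot 10 = \left(-6\right) 60 = -360$)
$m{\left(R{\left(13,11 \right)} \right)} - k = -159 - -360 = -159 + 360 = 201$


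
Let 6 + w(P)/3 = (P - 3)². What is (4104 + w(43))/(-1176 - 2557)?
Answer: -8886/3733 ≈ -2.3804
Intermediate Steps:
w(P) = -18 + 3*(-3 + P)² (w(P) = -18 + 3*(P - 3)² = -18 + 3*(-3 + P)²)
(4104 + w(43))/(-1176 - 2557) = (4104 + (-18 + 3*(-3 + 43)²))/(-1176 - 2557) = (4104 + (-18 + 3*40²))/(-3733) = (4104 + (-18 + 3*1600))*(-1/3733) = (4104 + (-18 + 4800))*(-1/3733) = (4104 + 4782)*(-1/3733) = 8886*(-1/3733) = -8886/3733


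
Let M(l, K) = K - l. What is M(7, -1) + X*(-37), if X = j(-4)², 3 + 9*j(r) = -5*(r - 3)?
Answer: -38536/81 ≈ -475.75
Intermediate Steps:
j(r) = 4/3 - 5*r/9 (j(r) = -⅓ + (-5*(r - 3))/9 = -⅓ + (-5*(-3 + r))/9 = -⅓ + (15 - 5*r)/9 = -⅓ + (5/3 - 5*r/9) = 4/3 - 5*r/9)
X = 1024/81 (X = (4/3 - 5/9*(-4))² = (4/3 + 20/9)² = (32/9)² = 1024/81 ≈ 12.642)
M(7, -1) + X*(-37) = (-1 - 1*7) + (1024/81)*(-37) = (-1 - 7) - 37888/81 = -8 - 37888/81 = -38536/81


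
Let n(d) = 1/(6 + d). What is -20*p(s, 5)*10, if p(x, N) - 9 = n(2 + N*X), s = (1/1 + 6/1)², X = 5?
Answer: -59600/33 ≈ -1806.1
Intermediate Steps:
s = 49 (s = (1*1 + 6*1)² = (1 + 6)² = 7² = 49)
p(x, N) = 9 + 1/(8 + 5*N) (p(x, N) = 9 + 1/(6 + (2 + N*5)) = 9 + 1/(6 + (2 + 5*N)) = 9 + 1/(8 + 5*N))
-20*p(s, 5)*10 = -20*(73 + 45*5)/(8 + 5*5)*10 = -20*(73 + 225)/(8 + 25)*10 = -20*298/33*10 = -5960/33*10 = -59600/33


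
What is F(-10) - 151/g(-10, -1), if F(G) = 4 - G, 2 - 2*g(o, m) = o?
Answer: -67/6 ≈ -11.167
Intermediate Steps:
g(o, m) = 1 - o/2
F(-10) - 151/g(-10, -1) = (4 - 1*(-10)) - 151/(1 - ½*(-10)) = (4 + 10) - 151/(1 + 5) = 14 - 151/6 = -67/6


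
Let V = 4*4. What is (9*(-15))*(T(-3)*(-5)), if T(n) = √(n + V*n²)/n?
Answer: -225*√141 ≈ -2671.7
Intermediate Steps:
V = 16
T(n) = √(n + 16*n²)/n
(9*(-15))*(T(-3)*(-5)) = (9*(-15))*((√(-3*(1 + 16*(-3)))/(-3))*(-5)) = -135*(-√141/3)*(-5) = -225*√141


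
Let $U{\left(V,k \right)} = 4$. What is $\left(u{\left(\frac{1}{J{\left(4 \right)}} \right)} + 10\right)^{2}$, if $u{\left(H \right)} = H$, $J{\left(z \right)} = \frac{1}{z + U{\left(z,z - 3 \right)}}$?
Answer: $324$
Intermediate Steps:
$J{\left(z \right)} = \frac{1}{4 + z}$ ($J{\left(z \right)} = \frac{1}{z + 4} = \frac{1}{4 + z}$)
$\left(u{\left(\frac{1}{J{\left(4 \right)}} \right)} + 10\right)^{2} = \left(\frac{1}{\frac{1}{4 + 4}} + 10\right)^{2} = \left(\frac{1}{\frac{1}{8}} + 10\right)^{2} = \left(8 + 10\right)^{2} = 18^{2} = 324$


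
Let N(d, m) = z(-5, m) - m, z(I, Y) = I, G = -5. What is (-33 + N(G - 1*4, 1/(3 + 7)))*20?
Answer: -762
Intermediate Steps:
N(d, m) = -5 - m
(-33 + N(G - 1*4, 1/(3 + 7)))*20 = (-33 + (-5 - 1/(3 + 7)))*20 = (-33 + (-5 - 1/10))*20 = (-33 + (-5 - 1*⅒))*20 = (-33 + (-5 - ⅒))*20 = (-33 - 51/10)*20 = -381/10*20 = -762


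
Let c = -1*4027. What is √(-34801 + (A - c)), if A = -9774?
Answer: 2*I*√10137 ≈ 201.37*I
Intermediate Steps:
c = -4027
√(-34801 + (A - c)) = √(-34801 + (-9774 - 1*(-4027))) = √(-34801 + (-9774 + 4027)) = √(-34801 - 5747) = √(-40548) = 2*I*√10137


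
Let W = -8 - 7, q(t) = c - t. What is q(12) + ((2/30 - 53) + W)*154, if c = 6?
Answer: -157016/15 ≈ -10468.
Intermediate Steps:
q(t) = 6 - t
W = -15
q(12) + ((2/30 - 53) + W)*154 = (6 - 1*12) + ((2/30 - 53) - 15)*154 = (6 - 12) + ((2*(1/30) - 53) - 15)*154 = -6 + ((1/15 - 53) - 15)*154 = -6 + (-794/15 - 15)*154 = -6 - 1019/15*154 = -6 - 156926/15 = -157016/15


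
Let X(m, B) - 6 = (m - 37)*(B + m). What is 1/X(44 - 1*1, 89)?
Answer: 1/798 ≈ 0.0012531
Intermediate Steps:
X(m, B) = 6 + (-37 + m)*(B + m) (X(m, B) = 6 + (m - 37)*(B + m) = 6 + (-37 + m)*(B + m))
1/X(44 - 1*1, 89) = 1/(6 + (44 - 1*1)² - 37*89 - 37*(44 - 1*1) + 89*(44 - 1*1)) = 1/(6 + (44 - 1)² - 3293 - 37*(44 - 1) + 89*(44 - 1)) = 1/(6 + 43² - 3293 - 37*43 + 89*43) = 1/(6 + 1849 - 3293 - 1591 + 3827) = 1/798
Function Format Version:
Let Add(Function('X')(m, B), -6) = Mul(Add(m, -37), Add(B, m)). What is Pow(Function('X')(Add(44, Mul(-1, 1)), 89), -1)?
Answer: Rational(1, 798) ≈ 0.0012531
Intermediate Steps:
Function('X')(m, B) = Add(6, Mul(Add(-37, m), Add(B, m))) (Function('X')(m, B) = Add(6, Mul(Add(m, -37), Add(B, m))) = Add(6, Mul(Add(-37, m), Add(B, m))))
Pow(Function('X')(Add(44, Mul(-1, 1)), 89), -1) = Pow(Add(6, Pow(Add(44, Mul(-1, 1)), 2), Mul(-37, 89), Mul(-37, Add(44, Mul(-1, 1))), Mul(89, Add(44, Mul(-1, 1)))), -1) = Pow(Add(6, Pow(Add(44, -1), 2), -3293, Mul(-37, Add(44, -1)), Mul(89, Add(44, -1))), -1) = Pow(Add(6, Pow(43, 2), -3293, Mul(-37, 43), Mul(89, 43)), -1) = Pow(Add(6, 1849, -3293, -1591, 3827), -1) = Pow(798, -1) = Rational(1, 798)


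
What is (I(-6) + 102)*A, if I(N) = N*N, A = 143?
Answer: 19734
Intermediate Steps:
I(N) = N²
(I(-6) + 102)*A = ((-6)² + 102)*143 = (36 + 102)*143 = 138*143 = 19734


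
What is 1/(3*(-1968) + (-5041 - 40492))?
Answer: -1/51437 ≈ -1.9441e-5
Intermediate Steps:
1/(3*(-1968) + (-5041 - 40492)) = 1/(-5904 - 45533) = 1/(-51437) = -1/51437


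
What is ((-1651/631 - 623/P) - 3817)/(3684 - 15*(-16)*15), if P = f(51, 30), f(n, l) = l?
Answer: -72698453/137886120 ≈ -0.52724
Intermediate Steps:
P = 30
((-1651/631 - 623/P) - 3817)/(3684 - 15*(-16)*15) = ((-1651/631 - 623/30) - 3817)/(3684 - 15*(-16)*15) = ((-1651*1/631 - 623*1/30) - 3817)/(3684 + 240*15) = ((-1651/631 - 623/30) - 3817)/(3684 + 3600) = (-442643/18930 - 3817)/7284 = -72698453/18930*1/7284 = -72698453/137886120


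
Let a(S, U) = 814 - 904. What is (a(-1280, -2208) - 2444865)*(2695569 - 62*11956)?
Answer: -4778168221635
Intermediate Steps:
a(S, U) = -90
(a(-1280, -2208) - 2444865)*(2695569 - 62*11956) = (-90 - 2444865)*(2695569 - 62*11956) = -2444955*(2695569 - 741272) = -2444955*1954297 = -4778168221635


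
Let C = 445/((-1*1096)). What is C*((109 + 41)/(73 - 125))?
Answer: 33375/28496 ≈ 1.1712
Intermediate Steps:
C = -445/1096 (C = 445/(-1096) = 445*(-1/1096) = -445/1096 ≈ -0.40602)
C*((109 + 41)/(73 - 125)) = -445*(109 + 41)/(1096*(73 - 125)) = -33375/(548*(-52)) = -33375*(-1)/(548*52) = -445/1096*(-75/26) = 33375/28496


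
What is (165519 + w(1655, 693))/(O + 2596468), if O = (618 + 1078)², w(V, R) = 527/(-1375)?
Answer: 113794049/3762607750 ≈ 0.030243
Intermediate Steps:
w(V, R) = -527/1375 (w(V, R) = 527*(-1/1375) = -527/1375)
O = 2876416 (O = 1696² = 2876416)
(165519 + w(1655, 693))/(O + 2596468) = (165519 - 527/1375)/(2876416 + 2596468) = (227588098/1375)/5472884 = (227588098/1375)*(1/5472884) = 113794049/3762607750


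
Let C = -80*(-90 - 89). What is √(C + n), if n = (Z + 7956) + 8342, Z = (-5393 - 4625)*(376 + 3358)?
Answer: I*√37376594 ≈ 6113.6*I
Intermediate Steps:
Z = -37407212 (Z = -10018*3734 = -37407212)
n = -37390914 (n = (-37407212 + 7956) + 8342 = -37399256 + 8342 = -37390914)
C = 14320 (C = -80*(-179) = 14320)
√(C + n) = √(14320 - 37390914) = √(-37376594) = I*√37376594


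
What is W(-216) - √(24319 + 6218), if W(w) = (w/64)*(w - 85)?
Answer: 8127/8 - 9*√377 ≈ 841.13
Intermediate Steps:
W(w) = w*(-85 + w)/64 (W(w) = (w*(1/64))*(-85 + w) = (w/64)*(-85 + w) = w*(-85 + w)/64)
W(-216) - √(24319 + 6218) = (1/64)*(-216)*(-85 - 216) - √(24319 + 6218) = (1/64)*(-216)*(-301) - √30537 = 8127/8 - 9*√377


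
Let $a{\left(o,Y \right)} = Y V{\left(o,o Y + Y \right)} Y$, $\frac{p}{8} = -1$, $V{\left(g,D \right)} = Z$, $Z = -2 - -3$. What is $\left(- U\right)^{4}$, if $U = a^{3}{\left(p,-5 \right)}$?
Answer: $59604644775390625$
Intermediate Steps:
$Z = 1$ ($Z = -2 + 3 = 1$)
$V{\left(g,D \right)} = 1$
$p = -8$ ($p = 8 \left(-1\right) = -8$)
$a{\left(o,Y \right)} = Y^{2}$ ($a{\left(o,Y \right)} = Y 1 Y = Y Y = Y^{2}$)
$U = 15625$ ($U = \left(\left(-5\right)^{2}\right)^{3} = 25^{3} = 15625$)
$\left(- U\right)^{4} = \left(\left(-1\right) 15625\right)^{4} = \left(-15625\right)^{4} = 59604644775390625$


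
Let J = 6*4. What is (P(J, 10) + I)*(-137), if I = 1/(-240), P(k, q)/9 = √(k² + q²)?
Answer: -7693783/240 ≈ -32057.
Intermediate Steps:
J = 24
P(k, q) = 9*√(k² + q²)
I = -1/240 ≈ -0.0041667
(P(J, 10) + I)*(-137) = (9*√(24² + 10²) - 1/240)*(-137) = (9*√(576 + 100) - 1/240)*(-137) = (9*√676 - 1/240)*(-137) = (9*26 - 1/240)*(-137) = (234 - 1/240)*(-137) = (56159/240)*(-137) = -7693783/240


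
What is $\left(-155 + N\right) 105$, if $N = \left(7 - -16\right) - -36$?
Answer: $-10080$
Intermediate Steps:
$N = 59$ ($N = \left(7 + 16\right) + 36 = 23 + 36 = 59$)
$\left(-155 + N\right) 105 = \left(-155 + 59\right) 105 = \left(-96\right) 105 = -10080$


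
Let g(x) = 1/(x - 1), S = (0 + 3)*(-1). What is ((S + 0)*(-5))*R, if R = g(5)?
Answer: 15/4 ≈ 3.7500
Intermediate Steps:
S = -3 (S = 3*(-1) = -3)
g(x) = 1/(-1 + x)
R = ¼ (R = 1/(-1 + 5) = 1/4 = ¼ ≈ 0.25000)
((S + 0)*(-5))*R = ((-3 + 0)*(-5))*(¼) = -3*(-5)*(¼) = 15*(¼) = 15/4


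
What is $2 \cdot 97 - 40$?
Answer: $154$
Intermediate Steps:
$2 \cdot 97 - 40 = 194 - 40 = 154$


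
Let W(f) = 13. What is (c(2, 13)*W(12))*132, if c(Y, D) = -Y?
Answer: -3432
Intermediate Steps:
(c(2, 13)*W(12))*132 = (-1*2*13)*132 = -2*13*132 = -26*132 = -3432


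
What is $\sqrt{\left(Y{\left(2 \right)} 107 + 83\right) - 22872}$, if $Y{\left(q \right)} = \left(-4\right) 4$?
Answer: $i \sqrt{24501} \approx 156.53 i$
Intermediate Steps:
$Y{\left(q \right)} = -16$
$\sqrt{\left(Y{\left(2 \right)} 107 + 83\right) - 22872} = \sqrt{\left(\left(-16\right) 107 + 83\right) - 22872} = \sqrt{\left(-1712 + 83\right) - 22872} = \sqrt{-1629 - 22872} = \sqrt{-24501} = i \sqrt{24501}$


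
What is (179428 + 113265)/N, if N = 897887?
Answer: 292693/897887 ≈ 0.32598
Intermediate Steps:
(179428 + 113265)/N = (179428 + 113265)/897887 = 292693*(1/897887) = 292693/897887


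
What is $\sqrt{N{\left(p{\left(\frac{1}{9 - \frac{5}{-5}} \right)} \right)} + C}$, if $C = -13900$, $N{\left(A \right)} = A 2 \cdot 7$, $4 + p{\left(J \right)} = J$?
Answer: $\frac{i \sqrt{348865}}{5} \approx 118.13 i$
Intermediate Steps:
$p{\left(J \right)} = -4 + J$
$N{\left(A \right)} = 14 A$ ($N{\left(A \right)} = 2 A 7 = 14 A$)
$\sqrt{N{\left(p{\left(\frac{1}{9 - \frac{5}{-5}} \right)} \right)} + C} = \sqrt{14 \left(-4 + \frac{1}{9 - \frac{5}{-5}}\right) - 13900} = \sqrt{14 \left(-4 + \frac{1}{9 - -1}\right) - 13900} = \sqrt{14 \left(-4 + \frac{1}{9 + 1}\right) - 13900} = \sqrt{14 \left(-4 + \frac{1}{10}\right) - 13900} = \sqrt{14 \left(- \frac{39}{10}\right) - 13900} = \sqrt{- \frac{273}{5} - 13900} = \sqrt{- \frac{69773}{5}} = \frac{i \sqrt{348865}}{5}$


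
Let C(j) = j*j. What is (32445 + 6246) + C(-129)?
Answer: 55332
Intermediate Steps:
C(j) = j**2
(32445 + 6246) + C(-129) = (32445 + 6246) + (-129)**2 = 38691 + 16641 = 55332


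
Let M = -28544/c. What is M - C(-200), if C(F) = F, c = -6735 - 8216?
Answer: 3018744/14951 ≈ 201.91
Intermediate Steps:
c = -14951
M = 28544/14951 (M = -28544/(-14951) = -28544*(-1/14951) = 28544/14951 ≈ 1.9092)
M - C(-200) = 28544/14951 - 1*(-200) = 28544/14951 + 200 = 3018744/14951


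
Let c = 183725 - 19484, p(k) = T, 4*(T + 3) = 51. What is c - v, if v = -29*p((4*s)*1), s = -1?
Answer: 658095/4 ≈ 1.6452e+5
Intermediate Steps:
T = 39/4 (T = -3 + (¼)*51 = -3 + 51/4 = 39/4 ≈ 9.7500)
p(k) = 39/4
c = 164241
v = -1131/4 (v = -29*39/4 = -1131/4 ≈ -282.75)
c - v = 164241 - 1*(-1131/4) = 164241 + 1131/4 = 658095/4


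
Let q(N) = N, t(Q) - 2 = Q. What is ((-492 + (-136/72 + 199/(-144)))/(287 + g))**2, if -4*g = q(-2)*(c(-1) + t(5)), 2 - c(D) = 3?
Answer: 565155529/193766400 ≈ 2.9167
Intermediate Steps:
t(Q) = 2 + Q
c(D) = -1 (c(D) = 2 - 1*3 = 2 - 3 = -1)
g = 3 (g = -(-1)*(-1 + (2 + 5))/2 = -(-1)*(-1 + 7)/2 = -(-1)*6/2 = -1/4*(-12) = 3)
((-492 + (-136/72 + 199/(-144)))/(287 + g))**2 = ((-492 + (-136/72 + 199/(-144)))/(287 + 3))**2 = ((-492 + (-136*1/72 + 199*(-1/144)))/290)**2 = ((-492 + (-17/9 - 199/144))*(1/290))**2 = ((-492 - 157/48)*(1/290))**2 = (-23773/48*1/290)**2 = (-23773/13920)**2 = 565155529/193766400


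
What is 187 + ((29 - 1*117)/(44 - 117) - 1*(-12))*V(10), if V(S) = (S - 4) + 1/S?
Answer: 97657/365 ≈ 267.55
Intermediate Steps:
V(S) = -4 + S + 1/S (V(S) = (-4 + S) + 1/S = -4 + S + 1/S)
187 + ((29 - 1*117)/(44 - 117) - 1*(-12))*V(10) = 187 + ((29 - 1*117)/(44 - 117) - 1*(-12))*(-4 + 10 + 1/10) = 187 + ((29 - 117)/(-73) + 12)*(-4 + 10 + 1/10) = 187 + (-88*(-1/73) + 12)*(61/10) = 187 + (88/73 + 12)*(61/10) = 187 + (964/73)*(61/10) = 187 + 29402/365 = 97657/365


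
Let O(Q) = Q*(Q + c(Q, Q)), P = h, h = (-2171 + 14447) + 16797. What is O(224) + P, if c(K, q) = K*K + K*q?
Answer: 22558097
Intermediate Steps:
c(K, q) = K² + K*q
h = 29073 (h = 12276 + 16797 = 29073)
P = 29073
O(Q) = Q*(Q + 2*Q²) (O(Q) = Q*(Q + Q*(Q + Q)) = Q*(Q + Q*(2*Q)) = Q*(Q + 2*Q²))
O(224) + P = 224²*(1 + 2*224) + 29073 = 50176*(1 + 448) + 29073 = 50176*449 + 29073 = 22529024 + 29073 = 22558097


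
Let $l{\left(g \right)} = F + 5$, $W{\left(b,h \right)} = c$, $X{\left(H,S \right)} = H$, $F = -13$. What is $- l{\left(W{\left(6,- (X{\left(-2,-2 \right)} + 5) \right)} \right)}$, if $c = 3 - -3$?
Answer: $8$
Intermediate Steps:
$c = 6$ ($c = 3 + 3 = 6$)
$W{\left(b,h \right)} = 6$
$l{\left(g \right)} = -8$ ($l{\left(g \right)} = -13 + 5 = -8$)
$- l{\left(W{\left(6,- (X{\left(-2,-2 \right)} + 5) \right)} \right)} = \left(-1\right) \left(-8\right) = 8$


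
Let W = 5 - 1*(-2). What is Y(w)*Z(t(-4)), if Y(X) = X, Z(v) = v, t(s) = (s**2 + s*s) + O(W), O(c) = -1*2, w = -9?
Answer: -270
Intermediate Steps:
W = 7 (W = 5 + 2 = 7)
O(c) = -2
t(s) = -2 + 2*s**2 (t(s) = (s**2 + s*s) - 2 = (s**2 + s**2) - 2 = 2*s**2 - 2 = -2 + 2*s**2)
Y(w)*Z(t(-4)) = -9*(-2 + 2*(-4)**2) = -9*(-2 + 2*16) = -9*(-2 + 32) = -9*30 = -270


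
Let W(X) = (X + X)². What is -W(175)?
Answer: -122500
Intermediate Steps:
W(X) = 4*X² (W(X) = (2*X)² = 4*X²)
-W(175) = -4*175² = -4*30625 = -1*122500 = -122500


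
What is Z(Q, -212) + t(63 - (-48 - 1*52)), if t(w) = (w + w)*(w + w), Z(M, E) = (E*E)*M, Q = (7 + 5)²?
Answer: 6578212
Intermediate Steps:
Q = 144 (Q = 12² = 144)
Z(M, E) = M*E² (Z(M, E) = E²*M = M*E²)
t(w) = 4*w² (t(w) = (2*w)*(2*w) = 4*w²)
Z(Q, -212) + t(63 - (-48 - 1*52)) = 144*(-212)² + 4*(63 - (-48 - 1*52))² = 144*44944 + 4*(63 - (-48 - 52))² = 6471936 + 4*(63 - 1*(-100))² = 6471936 + 4*(63 + 100)² = 6471936 + 4*163² = 6471936 + 4*26569 = 6471936 + 106276 = 6578212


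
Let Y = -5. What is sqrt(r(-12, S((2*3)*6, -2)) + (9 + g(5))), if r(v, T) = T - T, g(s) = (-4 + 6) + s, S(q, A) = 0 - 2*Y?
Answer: 4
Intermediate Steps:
S(q, A) = 10 (S(q, A) = 0 - 2*(-5) = 0 + 10 = 10)
g(s) = 2 + s
r(v, T) = 0
sqrt(r(-12, S((2*3)*6, -2)) + (9 + g(5))) = sqrt(0 + (9 + (2 + 5))) = sqrt(0 + (9 + 7)) = sqrt(0 + 16) = sqrt(16) = 4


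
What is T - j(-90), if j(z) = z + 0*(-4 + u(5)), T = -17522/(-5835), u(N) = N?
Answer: 542672/5835 ≈ 93.003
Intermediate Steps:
T = 17522/5835 (T = -17522*(-1/5835) = 17522/5835 ≈ 3.0029)
j(z) = z (j(z) = z + 0*(-4 + 5) = z + 0*1 = z + 0 = z)
T - j(-90) = 17522/5835 - 1*(-90) = 17522/5835 + 90 = 542672/5835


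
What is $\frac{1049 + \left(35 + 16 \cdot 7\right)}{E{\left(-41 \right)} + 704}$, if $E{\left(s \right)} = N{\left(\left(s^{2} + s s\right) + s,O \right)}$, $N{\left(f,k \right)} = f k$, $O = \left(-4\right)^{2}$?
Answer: $\frac{299}{13460} \approx 0.022214$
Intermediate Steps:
$O = 16$
$E{\left(s \right)} = 16 s + 32 s^{2}$ ($E{\left(s \right)} = \left(\left(s^{2} + s s\right) + s\right) 16 = \left(\left(s^{2} + s^{2}\right) + s\right) 16 = \left(2 s^{2} + s\right) 16 = \left(s + 2 s^{2}\right) 16 = 16 s + 32 s^{2}$)
$\frac{1049 + \left(35 + 16 \cdot 7\right)}{E{\left(-41 \right)} + 704} = \frac{1049 + \left(35 + 16 \cdot 7\right)}{16 \left(-41\right) \left(1 + 2 \left(-41\right)\right) + 704} = \frac{1049 + \left(35 + 112\right)}{16 \left(-41\right) \left(1 - 82\right) + 704} = \frac{1049 + 147}{16 \left(-41\right) \left(-81\right) + 704} = \frac{1196}{53136 + 704} = \frac{1196}{53840} = 1196 \cdot \frac{1}{53840} = \frac{299}{13460}$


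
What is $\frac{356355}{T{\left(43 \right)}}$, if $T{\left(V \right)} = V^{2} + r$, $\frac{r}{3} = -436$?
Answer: $\frac{356355}{541} \approx 658.7$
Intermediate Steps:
$r = -1308$ ($r = 3 \left(-436\right) = -1308$)
$T{\left(V \right)} = -1308 + V^{2}$ ($T{\left(V \right)} = V^{2} - 1308 = -1308 + V^{2}$)
$\frac{356355}{T{\left(43 \right)}} = \frac{356355}{-1308 + 43^{2}} = \frac{356355}{-1308 + 1849} = \frac{356355}{541}$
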